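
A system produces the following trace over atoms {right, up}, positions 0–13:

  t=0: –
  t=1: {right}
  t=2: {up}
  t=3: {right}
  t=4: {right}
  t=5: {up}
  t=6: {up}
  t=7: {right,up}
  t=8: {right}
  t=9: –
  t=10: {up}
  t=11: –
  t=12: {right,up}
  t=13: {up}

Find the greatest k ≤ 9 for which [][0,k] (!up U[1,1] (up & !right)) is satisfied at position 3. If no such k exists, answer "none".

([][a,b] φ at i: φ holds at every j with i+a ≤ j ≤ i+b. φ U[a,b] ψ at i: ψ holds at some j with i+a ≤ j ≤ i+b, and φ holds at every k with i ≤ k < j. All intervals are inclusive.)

(!up U[1,1] (up & !right)) must hold from j=3 onward; find where it first fails.
  j=3: fails → no k works.

none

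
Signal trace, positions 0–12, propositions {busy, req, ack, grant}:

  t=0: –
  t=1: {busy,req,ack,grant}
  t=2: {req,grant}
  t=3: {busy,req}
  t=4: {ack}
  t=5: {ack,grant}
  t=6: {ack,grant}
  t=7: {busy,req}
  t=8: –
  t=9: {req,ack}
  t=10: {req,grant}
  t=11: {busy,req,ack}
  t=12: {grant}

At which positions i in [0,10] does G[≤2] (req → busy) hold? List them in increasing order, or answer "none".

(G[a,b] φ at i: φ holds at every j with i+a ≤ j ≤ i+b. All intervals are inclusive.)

Evaluate at each i in [0,10]:
  i=0: ✗ (fails at j=2)
  i=1: ✗ (fails at j=2)
  i=2: ✗ (fails at j=2)
  i=3: ✓ (all of [3,5])
  i=4: ✓ (all of [4,6])
  i=5: ✓ (all of [5,7])
  i=6: ✓ (all of [6,8])
  i=7: ✗ (fails at j=9)
  i=8: ✗ (fails at j=9)
  i=9: ✗ (fails at j=9)
  i=10: ✗ (fails at j=10)

3, 4, 5, 6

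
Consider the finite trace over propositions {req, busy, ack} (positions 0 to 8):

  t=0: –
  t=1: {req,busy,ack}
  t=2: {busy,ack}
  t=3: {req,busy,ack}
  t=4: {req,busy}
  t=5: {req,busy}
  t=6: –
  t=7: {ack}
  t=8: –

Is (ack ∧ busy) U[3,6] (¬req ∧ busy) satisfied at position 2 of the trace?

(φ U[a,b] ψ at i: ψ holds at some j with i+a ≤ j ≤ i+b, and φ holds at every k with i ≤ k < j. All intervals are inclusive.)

Need some j in [5,8] with (¬req ∧ busy), and (ack ∧ busy) at every k in [2,j-1].
  j=5: (¬req ∧ busy) false.
  j=6: (¬req ∧ busy) false.
  j=7: (¬req ∧ busy) false.
  j=8: (¬req ∧ busy) false.
No j in the window works → until fails.

No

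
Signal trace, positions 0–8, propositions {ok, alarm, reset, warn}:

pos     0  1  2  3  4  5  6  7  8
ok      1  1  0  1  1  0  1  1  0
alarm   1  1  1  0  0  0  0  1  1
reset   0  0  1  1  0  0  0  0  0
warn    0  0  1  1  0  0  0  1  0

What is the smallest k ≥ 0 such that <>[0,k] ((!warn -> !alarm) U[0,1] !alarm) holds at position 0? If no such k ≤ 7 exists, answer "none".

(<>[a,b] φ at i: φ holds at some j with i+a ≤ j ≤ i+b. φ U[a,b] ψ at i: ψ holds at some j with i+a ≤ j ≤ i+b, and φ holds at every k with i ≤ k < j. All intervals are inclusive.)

Scan j = 0,1,… for ((!warn -> !alarm) U[0,1] !alarm):
  j=0: fails
  j=1: fails
  j=2: holds
First hit at j=2, so smallest k = 2-0 = 2.

2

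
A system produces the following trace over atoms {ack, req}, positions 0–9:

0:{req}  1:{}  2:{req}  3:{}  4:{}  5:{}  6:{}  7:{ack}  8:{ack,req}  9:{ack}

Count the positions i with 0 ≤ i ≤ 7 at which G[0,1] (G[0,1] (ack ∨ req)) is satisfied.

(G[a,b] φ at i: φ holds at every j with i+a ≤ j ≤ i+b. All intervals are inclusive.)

1

Evaluate at each i in [0,7]:
  i=0: ✗ (fails at j=0)
  i=1: ✗ (fails at j=1)
  i=2: ✗ (fails at j=2)
  i=3: ✗ (fails at j=3)
  i=4: ✗ (fails at j=4)
  i=5: ✗ (fails at j=5)
  i=6: ✗ (fails at j=6)
  i=7: ✓ (all of [7,8])
Positions where it holds: {7} → 1.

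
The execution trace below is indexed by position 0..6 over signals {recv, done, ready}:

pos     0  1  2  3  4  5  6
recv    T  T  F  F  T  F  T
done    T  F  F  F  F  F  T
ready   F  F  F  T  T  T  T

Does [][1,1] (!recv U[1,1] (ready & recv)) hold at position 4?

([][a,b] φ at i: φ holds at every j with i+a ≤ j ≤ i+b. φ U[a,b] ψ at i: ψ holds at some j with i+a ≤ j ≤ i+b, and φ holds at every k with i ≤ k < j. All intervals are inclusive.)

Check (!recv U[1,1] (ready & recv)) at every j in [5,5]:
  j=5: holds
All positions satisfy it → formula holds.

Holds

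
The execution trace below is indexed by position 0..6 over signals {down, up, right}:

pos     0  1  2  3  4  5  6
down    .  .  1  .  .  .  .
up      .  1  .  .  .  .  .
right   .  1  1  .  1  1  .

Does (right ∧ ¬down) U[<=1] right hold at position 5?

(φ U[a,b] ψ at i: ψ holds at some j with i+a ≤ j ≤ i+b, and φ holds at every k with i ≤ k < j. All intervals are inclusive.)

Yes

Need some j in [5,6] with right, and (right ∧ ¬down) at every k in [5,j-1].
  j=5: right holds; no prefix to check → satisfied.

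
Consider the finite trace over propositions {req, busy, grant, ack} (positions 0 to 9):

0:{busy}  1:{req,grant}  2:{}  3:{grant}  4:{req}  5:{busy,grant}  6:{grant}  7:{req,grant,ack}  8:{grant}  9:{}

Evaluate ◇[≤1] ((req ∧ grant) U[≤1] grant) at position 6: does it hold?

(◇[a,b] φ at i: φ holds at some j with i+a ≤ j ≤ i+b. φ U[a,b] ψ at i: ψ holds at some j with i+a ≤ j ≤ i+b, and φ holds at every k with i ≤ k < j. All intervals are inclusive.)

Holds

Check ((req ∧ grant) U[≤1] grant) at each j in [6,7]:
  j=6: holds
  j=7: holds
Found at j=6 → formula holds.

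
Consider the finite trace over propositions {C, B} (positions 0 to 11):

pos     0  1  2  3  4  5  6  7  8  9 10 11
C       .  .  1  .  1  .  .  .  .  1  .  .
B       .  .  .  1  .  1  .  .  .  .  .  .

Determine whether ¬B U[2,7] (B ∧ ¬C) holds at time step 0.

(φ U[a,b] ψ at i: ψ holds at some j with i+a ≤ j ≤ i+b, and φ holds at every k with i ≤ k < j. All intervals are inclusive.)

Yes

Need some j in [2,7] with (B ∧ ¬C), and ¬B at every k in [0,j-1].
  j=2: (B ∧ ¬C) false.
  j=3: (B ∧ ¬C) holds; ¬B holds at every k in [0,2] → satisfied.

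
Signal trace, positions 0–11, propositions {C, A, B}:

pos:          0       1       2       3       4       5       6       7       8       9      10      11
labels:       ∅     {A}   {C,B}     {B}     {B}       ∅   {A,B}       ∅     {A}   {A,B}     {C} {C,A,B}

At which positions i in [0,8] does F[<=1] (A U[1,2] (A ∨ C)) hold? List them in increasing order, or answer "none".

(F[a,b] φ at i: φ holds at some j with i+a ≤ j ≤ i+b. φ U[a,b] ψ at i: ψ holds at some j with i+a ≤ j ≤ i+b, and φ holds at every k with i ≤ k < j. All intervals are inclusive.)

Evaluate at each i in [0,8]:
  i=0: ✓ (witness j=1)
  i=1: ✓ (witness j=1)
  i=2: ✗ (none in [2,3])
  i=3: ✗ (none in [3,4])
  i=4: ✗ (none in [4,5])
  i=5: ✗ (none in [5,6])
  i=6: ✗ (none in [6,7])
  i=7: ✓ (witness j=8)
  i=8: ✓ (witness j=8)

0, 1, 7, 8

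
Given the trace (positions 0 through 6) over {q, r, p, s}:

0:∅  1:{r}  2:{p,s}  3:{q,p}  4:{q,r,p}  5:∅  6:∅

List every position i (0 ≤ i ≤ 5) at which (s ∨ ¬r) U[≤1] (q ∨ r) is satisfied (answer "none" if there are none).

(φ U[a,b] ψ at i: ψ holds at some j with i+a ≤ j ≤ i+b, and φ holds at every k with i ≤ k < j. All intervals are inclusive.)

0, 1, 2, 3, 4

Evaluate at each i in [0,5]:
  i=0: ✓ (rhs at j=1; lhs holds on [0,0])
  i=1: ✓ (rhs at j=1)
  i=2: ✓ (rhs at j=3; lhs holds on [2,2])
  i=3: ✓ (rhs at j=3)
  i=4: ✓ (rhs at j=4)
  i=5: ✗ (no rhs in [5,6])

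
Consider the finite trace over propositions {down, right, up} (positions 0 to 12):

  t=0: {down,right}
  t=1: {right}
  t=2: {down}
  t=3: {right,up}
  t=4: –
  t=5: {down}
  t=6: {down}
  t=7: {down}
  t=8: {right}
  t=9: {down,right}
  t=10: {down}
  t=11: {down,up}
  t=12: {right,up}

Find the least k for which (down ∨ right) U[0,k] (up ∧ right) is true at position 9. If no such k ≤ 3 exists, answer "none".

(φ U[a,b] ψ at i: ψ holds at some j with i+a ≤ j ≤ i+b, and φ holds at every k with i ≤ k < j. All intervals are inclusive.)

3

Need earliest j ≥ 9 with (up ∧ right), and (down ∨ right) at every k in [9,j-1].
  j=9: rhs fails.
  j=10: rhs fails.
  j=11: rhs fails.
  j=12: rhs holds; lhs holds on [9,11]. k = 3.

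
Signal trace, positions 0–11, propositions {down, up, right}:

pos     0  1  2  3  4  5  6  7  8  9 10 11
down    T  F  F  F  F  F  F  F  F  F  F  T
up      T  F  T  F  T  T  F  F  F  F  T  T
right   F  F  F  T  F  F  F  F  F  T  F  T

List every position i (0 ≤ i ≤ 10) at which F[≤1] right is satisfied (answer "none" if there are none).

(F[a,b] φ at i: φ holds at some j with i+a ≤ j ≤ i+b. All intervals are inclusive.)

2, 3, 8, 9, 10

Evaluate at each i in [0,10]:
  i=0: ✗ (none in [0,1])
  i=1: ✗ (none in [1,2])
  i=2: ✓ (witness j=3)
  i=3: ✓ (witness j=3)
  i=4: ✗ (none in [4,5])
  i=5: ✗ (none in [5,6])
  i=6: ✗ (none in [6,7])
  i=7: ✗ (none in [7,8])
  i=8: ✓ (witness j=9)
  i=9: ✓ (witness j=9)
  i=10: ✓ (witness j=11)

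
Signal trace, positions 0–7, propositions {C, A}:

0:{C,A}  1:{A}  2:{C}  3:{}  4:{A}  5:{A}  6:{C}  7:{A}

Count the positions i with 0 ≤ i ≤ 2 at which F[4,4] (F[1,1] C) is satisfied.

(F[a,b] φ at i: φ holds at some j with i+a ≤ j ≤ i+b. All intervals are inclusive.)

1

Evaluate at each i in [0,2]:
  i=0: ✗ (none in [4,4])
  i=1: ✓ (witness j=5)
  i=2: ✗ (none in [6,6])
Positions where it holds: {1} → 1.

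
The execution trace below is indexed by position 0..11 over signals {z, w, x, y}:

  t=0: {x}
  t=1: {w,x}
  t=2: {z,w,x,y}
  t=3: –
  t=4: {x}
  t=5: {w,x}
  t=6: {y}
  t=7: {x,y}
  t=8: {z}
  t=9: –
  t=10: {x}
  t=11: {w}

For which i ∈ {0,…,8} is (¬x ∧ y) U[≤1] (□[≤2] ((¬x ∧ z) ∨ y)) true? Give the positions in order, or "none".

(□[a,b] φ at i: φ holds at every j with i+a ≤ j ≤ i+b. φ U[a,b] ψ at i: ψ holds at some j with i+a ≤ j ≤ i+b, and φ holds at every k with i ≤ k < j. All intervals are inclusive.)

6

Evaluate at each i in [0,8]:
  i=0: ✗ (no rhs in [0,1])
  i=1: ✗ (no rhs in [1,2])
  i=2: ✗ (no rhs in [2,3])
  i=3: ✗ (no rhs in [3,4])
  i=4: ✗ (no rhs in [4,5])
  i=5: ✗ (lhs fails at k=5 before rhs at j=6)
  i=6: ✓ (rhs at j=6)
  i=7: ✗ (no rhs in [7,8])
  i=8: ✗ (no rhs in [8,9])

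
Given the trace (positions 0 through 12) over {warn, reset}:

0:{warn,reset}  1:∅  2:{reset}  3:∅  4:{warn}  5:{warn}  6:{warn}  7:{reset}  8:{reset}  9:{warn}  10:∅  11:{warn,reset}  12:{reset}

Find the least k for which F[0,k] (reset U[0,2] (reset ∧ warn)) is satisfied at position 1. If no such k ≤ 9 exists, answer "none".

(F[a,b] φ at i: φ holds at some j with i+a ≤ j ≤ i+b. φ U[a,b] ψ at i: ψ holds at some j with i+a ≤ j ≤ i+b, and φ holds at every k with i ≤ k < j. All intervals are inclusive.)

none

Scan j = 1,2,… for (reset U[0,2] (reset ∧ warn)):
  j=1: fails
  j=2: fails
  j=3: fails
  j=4: fails
  j=5: fails
  j=6: fails
  j=7: fails
  j=8: fails
  j=9: fails
  j=10: fails
No j in [1,10] satisfies it → none.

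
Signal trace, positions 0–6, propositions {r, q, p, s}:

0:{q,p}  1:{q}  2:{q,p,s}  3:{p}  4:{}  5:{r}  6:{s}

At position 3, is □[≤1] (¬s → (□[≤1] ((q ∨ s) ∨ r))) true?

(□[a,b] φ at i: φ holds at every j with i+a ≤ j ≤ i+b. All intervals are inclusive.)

Check (¬s → (□[≤1] ((q ∨ s) ∨ r))) at every j in [3,4]:
  j=3: antecedent true; consequent fails at 3 → ✗
  j=4: antecedent true; consequent fails at 4 → ✗
Fails at j=3 → formula fails.

False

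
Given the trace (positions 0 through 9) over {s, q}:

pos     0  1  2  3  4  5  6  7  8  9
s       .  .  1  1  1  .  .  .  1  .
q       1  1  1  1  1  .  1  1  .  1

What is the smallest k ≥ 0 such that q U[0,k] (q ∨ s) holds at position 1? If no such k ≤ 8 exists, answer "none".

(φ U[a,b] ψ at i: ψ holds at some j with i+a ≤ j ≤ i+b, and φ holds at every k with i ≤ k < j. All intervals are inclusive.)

0

Need earliest j ≥ 1 with (q ∨ s), and q at every k in [1,j-1].
  j=1: rhs holds (empty prefix). k = 0.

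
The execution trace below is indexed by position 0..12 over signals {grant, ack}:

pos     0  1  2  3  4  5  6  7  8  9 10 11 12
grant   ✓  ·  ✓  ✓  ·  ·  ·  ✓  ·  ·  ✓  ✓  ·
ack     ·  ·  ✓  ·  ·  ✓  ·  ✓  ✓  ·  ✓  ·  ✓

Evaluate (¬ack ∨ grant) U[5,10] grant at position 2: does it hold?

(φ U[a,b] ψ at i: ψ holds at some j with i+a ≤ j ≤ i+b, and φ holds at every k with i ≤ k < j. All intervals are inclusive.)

Need some j in [7,12] with grant, and (¬ack ∨ grant) at every k in [2,j-1].
  j=7: grant holds, but (¬ack ∨ grant) fails at k=5 → not this j.
  j=8: grant false.
  j=9: grant false.
  j=10: grant holds, but (¬ack ∨ grant) fails at k=5 → not this j.
  j=11: grant holds, but (¬ack ∨ grant) fails at k=5 → not this j.
  j=12: grant false.
No j in the window works → until fails.

Does not hold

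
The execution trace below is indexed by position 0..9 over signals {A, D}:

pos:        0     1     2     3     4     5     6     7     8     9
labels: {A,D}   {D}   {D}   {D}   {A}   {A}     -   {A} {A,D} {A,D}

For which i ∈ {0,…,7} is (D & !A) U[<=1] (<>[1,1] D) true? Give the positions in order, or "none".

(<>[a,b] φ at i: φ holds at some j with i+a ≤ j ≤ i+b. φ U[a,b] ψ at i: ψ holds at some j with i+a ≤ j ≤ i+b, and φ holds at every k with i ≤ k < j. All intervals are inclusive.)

Evaluate at each i in [0,7]:
  i=0: ✓ (rhs at j=0)
  i=1: ✓ (rhs at j=1)
  i=2: ✓ (rhs at j=2)
  i=3: ✗ (no rhs in [3,4])
  i=4: ✗ (no rhs in [4,5])
  i=5: ✗ (no rhs in [5,6])
  i=6: ✗ (lhs fails at k=6 before rhs at j=7)
  i=7: ✓ (rhs at j=7)

0, 1, 2, 7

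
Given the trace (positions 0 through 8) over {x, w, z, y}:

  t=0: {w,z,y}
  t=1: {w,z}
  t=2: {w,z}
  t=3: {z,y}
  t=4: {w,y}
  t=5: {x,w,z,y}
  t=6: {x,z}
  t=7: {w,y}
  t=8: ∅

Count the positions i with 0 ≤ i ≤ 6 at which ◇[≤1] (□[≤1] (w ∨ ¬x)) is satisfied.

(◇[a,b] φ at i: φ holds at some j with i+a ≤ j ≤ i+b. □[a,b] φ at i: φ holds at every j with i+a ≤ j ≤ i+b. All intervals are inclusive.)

Evaluate at each i in [0,6]:
  i=0: ✓ (witness j=0)
  i=1: ✓ (witness j=1)
  i=2: ✓ (witness j=2)
  i=3: ✓ (witness j=3)
  i=4: ✓ (witness j=4)
  i=5: ✗ (none in [5,6])
  i=6: ✓ (witness j=7)
Positions where it holds: {0, 1, 2, 3, 4, 6} → 6.

6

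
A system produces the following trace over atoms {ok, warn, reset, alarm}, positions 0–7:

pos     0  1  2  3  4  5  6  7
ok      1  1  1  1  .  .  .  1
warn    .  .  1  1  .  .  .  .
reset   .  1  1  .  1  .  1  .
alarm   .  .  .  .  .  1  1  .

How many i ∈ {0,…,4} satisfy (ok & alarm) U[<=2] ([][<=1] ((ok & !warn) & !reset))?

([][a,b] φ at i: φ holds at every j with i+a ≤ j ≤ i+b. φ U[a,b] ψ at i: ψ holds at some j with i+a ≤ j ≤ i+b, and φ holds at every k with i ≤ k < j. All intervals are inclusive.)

0

Evaluate at each i in [0,4]:
  i=0: ✗ (no rhs in [0,2])
  i=1: ✗ (no rhs in [1,3])
  i=2: ✗ (no rhs in [2,4])
  i=3: ✗ (no rhs in [3,5])
  i=4: ✗ (no rhs in [4,6])
Positions where it holds: {} → 0.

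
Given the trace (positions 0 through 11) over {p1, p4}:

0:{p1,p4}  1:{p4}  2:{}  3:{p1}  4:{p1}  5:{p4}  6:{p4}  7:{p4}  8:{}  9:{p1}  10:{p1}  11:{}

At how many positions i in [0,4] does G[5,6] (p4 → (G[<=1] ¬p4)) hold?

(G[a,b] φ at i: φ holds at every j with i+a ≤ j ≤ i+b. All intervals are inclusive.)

2

Evaluate at each i in [0,4]:
  i=0: ✗ (fails at j=5)
  i=1: ✗ (fails at j=6)
  i=2: ✗ (fails at j=7)
  i=3: ✓ (all of [8,9])
  i=4: ✓ (all of [9,10])
Positions where it holds: {3, 4} → 2.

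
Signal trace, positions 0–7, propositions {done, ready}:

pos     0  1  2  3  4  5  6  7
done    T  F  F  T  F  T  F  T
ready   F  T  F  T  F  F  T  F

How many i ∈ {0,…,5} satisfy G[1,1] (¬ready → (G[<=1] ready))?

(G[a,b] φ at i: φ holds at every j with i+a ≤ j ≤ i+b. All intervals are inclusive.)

3

Evaluate at each i in [0,5]:
  i=0: ✓ (all of [1,1])
  i=1: ✗ (fails at j=2)
  i=2: ✓ (all of [3,3])
  i=3: ✗ (fails at j=4)
  i=4: ✗ (fails at j=5)
  i=5: ✓ (all of [6,6])
Positions where it holds: {0, 2, 5} → 3.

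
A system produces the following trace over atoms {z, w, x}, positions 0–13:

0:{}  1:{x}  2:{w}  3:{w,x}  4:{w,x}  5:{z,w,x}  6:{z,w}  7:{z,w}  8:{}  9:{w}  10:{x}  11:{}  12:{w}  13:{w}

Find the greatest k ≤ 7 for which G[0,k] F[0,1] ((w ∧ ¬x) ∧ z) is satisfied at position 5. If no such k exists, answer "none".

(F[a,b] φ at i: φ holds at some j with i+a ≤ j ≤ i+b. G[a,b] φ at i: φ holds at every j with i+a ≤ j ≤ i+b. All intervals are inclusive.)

2

F[0,1] ((w ∧ ¬x) ∧ z) must hold from j=5 onward; find where it first fails.
  j=5: holds
  j=6: holds
  j=7: holds
  j=8: fails
Holds on [5,7], so largest k = 2.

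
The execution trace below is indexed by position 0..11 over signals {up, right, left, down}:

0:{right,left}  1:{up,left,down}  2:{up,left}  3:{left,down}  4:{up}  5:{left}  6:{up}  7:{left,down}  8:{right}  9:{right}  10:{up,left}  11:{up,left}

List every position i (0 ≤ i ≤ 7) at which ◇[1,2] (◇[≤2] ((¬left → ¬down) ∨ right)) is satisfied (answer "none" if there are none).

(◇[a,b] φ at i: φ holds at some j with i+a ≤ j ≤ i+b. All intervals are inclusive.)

Evaluate at each i in [0,7]:
  i=0: ✓ (witness j=1)
  i=1: ✓ (witness j=2)
  i=2: ✓ (witness j=3)
  i=3: ✓ (witness j=4)
  i=4: ✓ (witness j=5)
  i=5: ✓ (witness j=6)
  i=6: ✓ (witness j=7)
  i=7: ✓ (witness j=8)

0, 1, 2, 3, 4, 5, 6, 7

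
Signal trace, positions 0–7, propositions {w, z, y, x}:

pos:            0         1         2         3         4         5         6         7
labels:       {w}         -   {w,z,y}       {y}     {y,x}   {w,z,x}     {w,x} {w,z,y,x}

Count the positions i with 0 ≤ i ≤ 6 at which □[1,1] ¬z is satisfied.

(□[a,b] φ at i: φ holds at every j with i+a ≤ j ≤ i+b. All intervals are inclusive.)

Evaluate at each i in [0,6]:
  i=0: ✓ (all of [1,1])
  i=1: ✗ (fails at j=2)
  i=2: ✓ (all of [3,3])
  i=3: ✓ (all of [4,4])
  i=4: ✗ (fails at j=5)
  i=5: ✓ (all of [6,6])
  i=6: ✗ (fails at j=7)
Positions where it holds: {0, 2, 3, 5} → 4.

4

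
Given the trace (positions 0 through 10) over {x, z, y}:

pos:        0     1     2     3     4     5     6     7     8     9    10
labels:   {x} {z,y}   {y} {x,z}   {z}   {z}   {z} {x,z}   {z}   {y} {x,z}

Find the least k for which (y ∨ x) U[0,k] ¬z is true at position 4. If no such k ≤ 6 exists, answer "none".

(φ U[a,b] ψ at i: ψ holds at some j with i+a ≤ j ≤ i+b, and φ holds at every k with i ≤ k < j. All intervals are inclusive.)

none

Need earliest j ≥ 4 with ¬z, and (y ∨ x) at every k in [4,j-1].
  j=4: rhs fails.
  j=5: rhs fails.
  j=6: rhs fails.
  j=7: rhs fails.
  j=8: rhs fails.
  j=9: rhs holds but lhs fails at k=4.
  j=10: rhs fails.
No witness within the range → none.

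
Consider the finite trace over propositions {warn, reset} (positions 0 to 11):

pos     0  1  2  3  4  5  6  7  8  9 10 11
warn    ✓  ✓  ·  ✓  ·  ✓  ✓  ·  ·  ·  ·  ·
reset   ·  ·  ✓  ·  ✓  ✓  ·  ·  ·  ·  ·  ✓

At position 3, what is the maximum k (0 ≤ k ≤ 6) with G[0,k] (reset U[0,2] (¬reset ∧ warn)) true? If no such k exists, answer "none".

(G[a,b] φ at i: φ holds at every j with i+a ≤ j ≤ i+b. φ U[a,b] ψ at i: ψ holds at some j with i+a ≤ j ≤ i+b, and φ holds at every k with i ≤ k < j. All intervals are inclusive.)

3

(reset U[0,2] (¬reset ∧ warn)) must hold from j=3 onward; find where it first fails.
  j=3: holds
  j=4: holds
  j=5: holds
  j=6: holds
  j=7: fails
Holds on [3,6], so largest k = 3.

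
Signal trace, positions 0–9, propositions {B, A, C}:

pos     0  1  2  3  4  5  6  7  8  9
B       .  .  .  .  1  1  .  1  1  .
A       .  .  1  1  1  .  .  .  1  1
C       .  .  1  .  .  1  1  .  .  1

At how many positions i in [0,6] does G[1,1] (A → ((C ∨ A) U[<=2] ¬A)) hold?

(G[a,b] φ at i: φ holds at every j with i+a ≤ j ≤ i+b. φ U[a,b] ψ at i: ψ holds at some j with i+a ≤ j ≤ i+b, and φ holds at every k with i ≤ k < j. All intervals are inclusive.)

6

Evaluate at each i in [0,6]:
  i=0: ✓ (all of [1,1])
  i=1: ✗ (fails at j=2)
  i=2: ✓ (all of [3,3])
  i=3: ✓ (all of [4,4])
  i=4: ✓ (all of [5,5])
  i=5: ✓ (all of [6,6])
  i=6: ✓ (all of [7,7])
Positions where it holds: {0, 2, 3, 4, 5, 6} → 6.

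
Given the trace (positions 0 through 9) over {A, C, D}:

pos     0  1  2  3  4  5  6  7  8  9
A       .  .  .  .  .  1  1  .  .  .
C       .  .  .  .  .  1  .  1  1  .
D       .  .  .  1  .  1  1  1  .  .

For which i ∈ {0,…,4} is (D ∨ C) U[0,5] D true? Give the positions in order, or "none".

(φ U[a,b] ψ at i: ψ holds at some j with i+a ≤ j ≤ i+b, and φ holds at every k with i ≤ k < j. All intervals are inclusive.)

Evaluate at each i in [0,4]:
  i=0: ✗ (lhs fails at k=0 before rhs at j=3)
  i=1: ✗ (lhs fails at k=1 before rhs at j=3)
  i=2: ✗ (lhs fails at k=2 before rhs at j=3)
  i=3: ✓ (rhs at j=3)
  i=4: ✗ (lhs fails at k=4 before rhs at j=5)

3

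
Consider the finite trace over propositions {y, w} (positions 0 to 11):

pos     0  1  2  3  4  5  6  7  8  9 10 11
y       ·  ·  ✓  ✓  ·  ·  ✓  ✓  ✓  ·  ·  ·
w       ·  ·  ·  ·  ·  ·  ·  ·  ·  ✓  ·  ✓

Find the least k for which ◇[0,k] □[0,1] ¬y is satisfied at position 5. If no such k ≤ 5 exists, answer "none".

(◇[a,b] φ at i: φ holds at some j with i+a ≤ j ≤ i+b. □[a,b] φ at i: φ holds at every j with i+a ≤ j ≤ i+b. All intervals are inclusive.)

4

Scan j = 5,6,… for □[0,1] ¬y:
  j=5: fails
  j=6: fails
  j=7: fails
  j=8: fails
  j=9: holds
First hit at j=9, so smallest k = 9-5 = 4.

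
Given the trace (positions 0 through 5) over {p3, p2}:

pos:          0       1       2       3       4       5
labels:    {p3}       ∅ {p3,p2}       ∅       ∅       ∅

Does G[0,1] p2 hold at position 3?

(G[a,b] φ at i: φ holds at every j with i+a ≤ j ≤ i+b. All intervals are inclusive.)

No

Check p2 at every j in [3,4]:
  j=3: false
  j=4: false
Fails at j=3 → formula fails.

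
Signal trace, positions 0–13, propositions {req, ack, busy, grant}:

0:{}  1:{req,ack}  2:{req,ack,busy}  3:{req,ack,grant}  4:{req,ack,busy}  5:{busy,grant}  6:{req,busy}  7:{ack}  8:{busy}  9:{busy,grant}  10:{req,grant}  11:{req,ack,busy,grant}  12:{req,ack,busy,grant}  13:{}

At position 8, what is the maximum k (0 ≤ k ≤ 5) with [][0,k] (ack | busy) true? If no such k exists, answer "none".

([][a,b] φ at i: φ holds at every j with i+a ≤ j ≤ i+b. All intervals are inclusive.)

(ack | busy) must hold from j=8 onward; find where it first fails.
  j=8: holds
  j=9: holds
  j=10: fails
Holds on [8,9], so largest k = 1.

1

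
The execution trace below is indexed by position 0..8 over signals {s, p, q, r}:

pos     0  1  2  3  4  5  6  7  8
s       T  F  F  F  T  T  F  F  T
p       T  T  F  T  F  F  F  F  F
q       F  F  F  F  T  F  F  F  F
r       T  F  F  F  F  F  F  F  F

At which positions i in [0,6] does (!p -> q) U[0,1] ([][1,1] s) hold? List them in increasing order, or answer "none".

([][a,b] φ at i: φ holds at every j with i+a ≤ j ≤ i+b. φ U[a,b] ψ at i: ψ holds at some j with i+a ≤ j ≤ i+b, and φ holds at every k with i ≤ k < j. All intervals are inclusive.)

3, 4

Evaluate at each i in [0,6]:
  i=0: ✗ (no rhs in [0,1])
  i=1: ✗ (no rhs in [1,2])
  i=2: ✗ (lhs fails at k=2 before rhs at j=3)
  i=3: ✓ (rhs at j=3)
  i=4: ✓ (rhs at j=4)
  i=5: ✗ (no rhs in [5,6])
  i=6: ✗ (lhs fails at k=6 before rhs at j=7)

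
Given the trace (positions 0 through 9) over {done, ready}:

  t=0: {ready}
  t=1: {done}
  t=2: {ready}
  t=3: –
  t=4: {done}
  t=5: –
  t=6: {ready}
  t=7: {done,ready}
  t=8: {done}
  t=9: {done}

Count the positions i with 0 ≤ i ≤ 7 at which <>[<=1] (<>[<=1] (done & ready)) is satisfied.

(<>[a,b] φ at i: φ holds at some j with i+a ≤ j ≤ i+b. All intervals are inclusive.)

3

Evaluate at each i in [0,7]:
  i=0: ✗ (none in [0,1])
  i=1: ✗ (none in [1,2])
  i=2: ✗ (none in [2,3])
  i=3: ✗ (none in [3,4])
  i=4: ✗ (none in [4,5])
  i=5: ✓ (witness j=6)
  i=6: ✓ (witness j=6)
  i=7: ✓ (witness j=7)
Positions where it holds: {5, 6, 7} → 3.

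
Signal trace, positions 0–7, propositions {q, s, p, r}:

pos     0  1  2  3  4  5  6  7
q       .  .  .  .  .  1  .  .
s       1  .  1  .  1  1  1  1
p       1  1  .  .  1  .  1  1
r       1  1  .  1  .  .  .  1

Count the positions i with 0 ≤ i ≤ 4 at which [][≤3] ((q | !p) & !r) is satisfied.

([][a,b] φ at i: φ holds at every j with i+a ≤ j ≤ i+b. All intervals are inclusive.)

0

Evaluate at each i in [0,4]:
  i=0: ✗ (fails at j=0)
  i=1: ✗ (fails at j=1)
  i=2: ✗ (fails at j=3)
  i=3: ✗ (fails at j=3)
  i=4: ✗ (fails at j=4)
Positions where it holds: {} → 0.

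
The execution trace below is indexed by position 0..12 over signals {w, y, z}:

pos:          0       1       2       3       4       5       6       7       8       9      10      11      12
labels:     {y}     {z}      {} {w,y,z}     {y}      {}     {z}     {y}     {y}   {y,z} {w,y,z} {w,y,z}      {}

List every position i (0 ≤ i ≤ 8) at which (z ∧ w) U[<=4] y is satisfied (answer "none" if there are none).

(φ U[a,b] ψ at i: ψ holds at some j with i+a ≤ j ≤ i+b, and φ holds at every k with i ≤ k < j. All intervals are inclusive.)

Evaluate at each i in [0,8]:
  i=0: ✓ (rhs at j=0)
  i=1: ✗ (lhs fails at k=1 before rhs at j=3)
  i=2: ✗ (lhs fails at k=2 before rhs at j=3)
  i=3: ✓ (rhs at j=3)
  i=4: ✓ (rhs at j=4)
  i=5: ✗ (lhs fails at k=5 before rhs at j=7)
  i=6: ✗ (lhs fails at k=6 before rhs at j=7)
  i=7: ✓ (rhs at j=7)
  i=8: ✓ (rhs at j=8)

0, 3, 4, 7, 8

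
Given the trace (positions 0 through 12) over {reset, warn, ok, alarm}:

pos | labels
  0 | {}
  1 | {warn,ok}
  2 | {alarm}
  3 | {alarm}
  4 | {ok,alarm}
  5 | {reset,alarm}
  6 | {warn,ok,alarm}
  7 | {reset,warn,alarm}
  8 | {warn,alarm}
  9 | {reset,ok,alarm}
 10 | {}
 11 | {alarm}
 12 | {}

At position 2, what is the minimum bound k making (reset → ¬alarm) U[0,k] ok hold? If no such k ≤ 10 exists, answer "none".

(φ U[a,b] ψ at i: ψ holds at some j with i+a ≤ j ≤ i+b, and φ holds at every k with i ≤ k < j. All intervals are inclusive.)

2

Need earliest j ≥ 2 with ok, and (reset → ¬alarm) at every k in [2,j-1].
  j=2: rhs fails.
  j=3: rhs fails.
  j=4: rhs holds; lhs holds on [2,3]. k = 2.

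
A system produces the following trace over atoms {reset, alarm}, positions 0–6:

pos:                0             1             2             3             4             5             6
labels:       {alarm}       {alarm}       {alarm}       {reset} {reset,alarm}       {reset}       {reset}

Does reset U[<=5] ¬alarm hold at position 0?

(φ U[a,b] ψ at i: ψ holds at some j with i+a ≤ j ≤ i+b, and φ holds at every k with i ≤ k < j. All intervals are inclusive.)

Need some j in [0,5] with ¬alarm, and reset at every k in [0,j-1].
  j=0: ¬alarm false.
  j=1: ¬alarm false.
  j=2: ¬alarm false.
  j=3: ¬alarm holds, but reset fails at k=0 → not this j.
  j=4: ¬alarm false.
  j=5: ¬alarm holds, but reset fails at k=0 → not this j.
No j in the window works → until fails.

Does not hold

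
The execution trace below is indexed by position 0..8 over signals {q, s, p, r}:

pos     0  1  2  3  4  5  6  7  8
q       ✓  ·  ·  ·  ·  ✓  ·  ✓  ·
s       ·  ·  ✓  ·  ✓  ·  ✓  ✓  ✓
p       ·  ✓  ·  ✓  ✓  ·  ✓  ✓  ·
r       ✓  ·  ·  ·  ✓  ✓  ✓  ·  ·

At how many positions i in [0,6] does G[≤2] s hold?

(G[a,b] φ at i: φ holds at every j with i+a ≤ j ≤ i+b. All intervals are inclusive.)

1

Evaluate at each i in [0,6]:
  i=0: ✗ (fails at j=0)
  i=1: ✗ (fails at j=1)
  i=2: ✗ (fails at j=3)
  i=3: ✗ (fails at j=3)
  i=4: ✗ (fails at j=5)
  i=5: ✗ (fails at j=5)
  i=6: ✓ (all of [6,8])
Positions where it holds: {6} → 1.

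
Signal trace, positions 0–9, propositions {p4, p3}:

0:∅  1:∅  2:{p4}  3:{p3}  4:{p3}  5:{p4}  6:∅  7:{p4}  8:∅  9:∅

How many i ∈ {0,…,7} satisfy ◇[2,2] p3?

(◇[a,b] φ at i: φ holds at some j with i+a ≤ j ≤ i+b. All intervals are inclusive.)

Evaluate at each i in [0,7]:
  i=0: ✗ (none in [2,2])
  i=1: ✓ (witness j=3)
  i=2: ✓ (witness j=4)
  i=3: ✗ (none in [5,5])
  i=4: ✗ (none in [6,6])
  i=5: ✗ (none in [7,7])
  i=6: ✗ (none in [8,8])
  i=7: ✗ (none in [9,9])
Positions where it holds: {1, 2} → 2.

2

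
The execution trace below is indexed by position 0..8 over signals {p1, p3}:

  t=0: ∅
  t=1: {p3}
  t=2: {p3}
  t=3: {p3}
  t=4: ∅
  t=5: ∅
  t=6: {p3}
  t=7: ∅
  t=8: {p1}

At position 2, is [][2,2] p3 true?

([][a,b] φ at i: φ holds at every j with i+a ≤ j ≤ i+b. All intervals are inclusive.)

Check p3 at every j in [4,4]:
  j=4: false
Fails at j=4 → formula fails.

Does not hold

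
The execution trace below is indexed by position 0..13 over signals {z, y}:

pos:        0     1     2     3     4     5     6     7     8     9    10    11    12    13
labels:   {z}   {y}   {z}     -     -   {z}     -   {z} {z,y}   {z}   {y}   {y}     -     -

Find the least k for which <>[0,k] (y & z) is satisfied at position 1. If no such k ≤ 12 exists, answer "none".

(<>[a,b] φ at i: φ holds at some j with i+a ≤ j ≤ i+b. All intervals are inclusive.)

7

Scan j = 1,2,… for (y & z):
  j=1: fails
  j=2: fails
  j=3: fails
  j=4: fails
  j=5: fails
  j=6: fails
  j=7: fails
  j=8: holds
First hit at j=8, so smallest k = 8-1 = 7.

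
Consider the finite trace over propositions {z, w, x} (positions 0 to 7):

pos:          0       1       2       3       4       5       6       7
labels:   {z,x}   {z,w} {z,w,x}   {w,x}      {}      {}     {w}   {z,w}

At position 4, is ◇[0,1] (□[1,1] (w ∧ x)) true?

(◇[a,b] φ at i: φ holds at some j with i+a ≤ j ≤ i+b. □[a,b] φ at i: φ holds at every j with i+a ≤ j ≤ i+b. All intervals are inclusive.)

Does not hold

Check □[1,1] (w ∧ x) at each j in [4,5]:
  j=4: fails at 5
  j=5: fails at 6
No position in the window satisfies it → formula fails.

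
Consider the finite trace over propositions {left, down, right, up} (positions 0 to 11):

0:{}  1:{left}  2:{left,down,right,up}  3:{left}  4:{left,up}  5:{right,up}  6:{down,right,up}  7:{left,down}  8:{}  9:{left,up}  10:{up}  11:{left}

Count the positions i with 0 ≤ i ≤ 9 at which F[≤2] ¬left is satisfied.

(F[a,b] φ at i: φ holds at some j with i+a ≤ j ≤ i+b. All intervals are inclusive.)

8

Evaluate at each i in [0,9]:
  i=0: ✓ (witness j=0)
  i=1: ✗ (none in [1,3])
  i=2: ✗ (none in [2,4])
  i=3: ✓ (witness j=5)
  i=4: ✓ (witness j=5)
  i=5: ✓ (witness j=5)
  i=6: ✓ (witness j=6)
  i=7: ✓ (witness j=8)
  i=8: ✓ (witness j=8)
  i=9: ✓ (witness j=10)
Positions where it holds: {0, 3, 4, 5, 6, 7, 8, 9} → 8.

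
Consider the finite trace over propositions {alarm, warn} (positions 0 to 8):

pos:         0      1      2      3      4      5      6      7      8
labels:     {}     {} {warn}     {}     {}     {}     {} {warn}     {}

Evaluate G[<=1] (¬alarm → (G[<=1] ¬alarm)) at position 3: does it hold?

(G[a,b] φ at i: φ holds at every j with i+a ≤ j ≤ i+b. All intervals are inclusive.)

Check (¬alarm → (G[<=1] ¬alarm)) at every j in [3,4]:
  j=3: antecedent true; consequent holds on [3,4] → ✓
  j=4: antecedent true; consequent holds on [4,5] → ✓
All positions satisfy it → formula holds.

Holds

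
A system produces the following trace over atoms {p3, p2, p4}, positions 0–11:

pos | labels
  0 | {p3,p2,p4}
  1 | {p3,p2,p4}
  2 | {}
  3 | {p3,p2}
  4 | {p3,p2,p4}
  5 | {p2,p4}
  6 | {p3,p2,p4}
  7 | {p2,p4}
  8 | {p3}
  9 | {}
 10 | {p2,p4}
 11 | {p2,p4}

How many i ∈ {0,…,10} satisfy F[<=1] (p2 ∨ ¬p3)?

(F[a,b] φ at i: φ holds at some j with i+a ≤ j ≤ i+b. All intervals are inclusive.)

11

Evaluate at each i in [0,10]:
  i=0: ✓ (witness j=0)
  i=1: ✓ (witness j=1)
  i=2: ✓ (witness j=2)
  i=3: ✓ (witness j=3)
  i=4: ✓ (witness j=4)
  i=5: ✓ (witness j=5)
  i=6: ✓ (witness j=6)
  i=7: ✓ (witness j=7)
  i=8: ✓ (witness j=9)
  i=9: ✓ (witness j=9)
  i=10: ✓ (witness j=10)
Positions where it holds: {0, 1, 2, 3, 4, 5, 6, 7, 8, 9, 10} → 11.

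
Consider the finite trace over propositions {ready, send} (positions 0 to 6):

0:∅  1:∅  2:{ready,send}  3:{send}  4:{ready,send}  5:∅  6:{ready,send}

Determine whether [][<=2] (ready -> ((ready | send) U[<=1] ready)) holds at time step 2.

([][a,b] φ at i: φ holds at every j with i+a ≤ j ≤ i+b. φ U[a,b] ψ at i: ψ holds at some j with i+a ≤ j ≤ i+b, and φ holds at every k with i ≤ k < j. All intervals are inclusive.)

Check (ready -> ((ready | send) U[<=1] ready)) at every j in [2,4]:
  j=2: antecedent true; consequent holds → ✓
  j=3: antecedent false → ✓
  j=4: antecedent true; consequent holds → ✓
All positions satisfy it → formula holds.

Holds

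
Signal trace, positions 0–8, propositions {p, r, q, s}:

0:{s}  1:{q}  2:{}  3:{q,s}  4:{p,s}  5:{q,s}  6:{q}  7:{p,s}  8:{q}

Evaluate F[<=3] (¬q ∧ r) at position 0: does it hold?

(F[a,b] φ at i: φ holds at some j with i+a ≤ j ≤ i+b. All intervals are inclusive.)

Check (¬q ∧ r) at each j in [0,3]:
  j=0: false
  j=1: false
  j=2: false
  j=3: false
No position in the window satisfies it → formula fails.

No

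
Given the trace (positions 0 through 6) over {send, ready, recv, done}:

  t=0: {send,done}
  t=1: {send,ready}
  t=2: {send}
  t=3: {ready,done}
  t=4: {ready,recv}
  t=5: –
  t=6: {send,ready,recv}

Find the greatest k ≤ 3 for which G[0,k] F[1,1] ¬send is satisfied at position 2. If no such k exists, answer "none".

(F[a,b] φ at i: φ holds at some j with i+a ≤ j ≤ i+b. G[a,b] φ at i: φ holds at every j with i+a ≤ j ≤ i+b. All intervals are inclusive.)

F[1,1] ¬send must hold from j=2 onward; find where it first fails.
  j=2: holds
  j=3: holds
  j=4: holds
  j=5: fails
Holds on [2,4], so largest k = 2.

2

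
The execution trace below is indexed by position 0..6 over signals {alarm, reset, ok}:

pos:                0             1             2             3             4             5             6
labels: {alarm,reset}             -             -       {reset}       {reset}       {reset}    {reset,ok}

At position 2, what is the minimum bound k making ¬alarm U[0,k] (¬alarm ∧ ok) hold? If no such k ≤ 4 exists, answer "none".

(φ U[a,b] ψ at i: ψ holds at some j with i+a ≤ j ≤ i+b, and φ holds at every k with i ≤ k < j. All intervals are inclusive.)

Need earliest j ≥ 2 with (¬alarm ∧ ok), and ¬alarm at every k in [2,j-1].
  j=2: rhs fails.
  j=3: rhs fails.
  j=4: rhs fails.
  j=5: rhs fails.
  j=6: rhs holds; lhs holds on [2,5]. k = 4.

4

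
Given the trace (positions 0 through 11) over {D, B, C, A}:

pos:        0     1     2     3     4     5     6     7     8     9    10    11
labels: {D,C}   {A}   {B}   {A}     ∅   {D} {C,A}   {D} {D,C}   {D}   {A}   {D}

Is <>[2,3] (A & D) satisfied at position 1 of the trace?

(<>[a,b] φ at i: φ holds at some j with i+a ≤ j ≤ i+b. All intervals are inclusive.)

No

Check (A & D) at each j in [3,4]:
  j=3: false
  j=4: false
No position in the window satisfies it → formula fails.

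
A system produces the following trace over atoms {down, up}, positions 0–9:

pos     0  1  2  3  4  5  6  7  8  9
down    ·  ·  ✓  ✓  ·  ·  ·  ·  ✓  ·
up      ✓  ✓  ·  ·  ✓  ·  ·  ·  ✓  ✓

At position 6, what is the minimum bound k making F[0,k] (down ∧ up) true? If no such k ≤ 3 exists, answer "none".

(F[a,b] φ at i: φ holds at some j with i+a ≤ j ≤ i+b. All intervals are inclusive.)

2

Scan j = 6,7,… for (down ∧ up):
  j=6: fails
  j=7: fails
  j=8: holds
First hit at j=8, so smallest k = 8-6 = 2.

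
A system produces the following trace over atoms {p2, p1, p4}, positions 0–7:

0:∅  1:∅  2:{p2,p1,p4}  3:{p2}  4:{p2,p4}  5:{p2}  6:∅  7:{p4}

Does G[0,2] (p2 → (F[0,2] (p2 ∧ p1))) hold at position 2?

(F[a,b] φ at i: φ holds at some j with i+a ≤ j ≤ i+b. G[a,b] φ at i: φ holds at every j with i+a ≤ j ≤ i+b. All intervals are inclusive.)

Check (p2 → (F[0,2] (p2 ∧ p1))) at every j in [2,4]:
  j=2: antecedent true; consequent holds (witness at 2) → ✓
  j=3: antecedent true; consequent fails (none in [3,5]) → ✗
  j=4: antecedent true; consequent fails (none in [4,6]) → ✗
Fails at j=3 → formula fails.

Does not hold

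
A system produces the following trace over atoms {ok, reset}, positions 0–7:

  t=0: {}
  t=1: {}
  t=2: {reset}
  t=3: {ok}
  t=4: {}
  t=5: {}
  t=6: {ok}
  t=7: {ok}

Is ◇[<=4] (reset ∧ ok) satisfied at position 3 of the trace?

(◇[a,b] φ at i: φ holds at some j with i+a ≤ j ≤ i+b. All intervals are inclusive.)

Does not hold

Check (reset ∧ ok) at each j in [3,7]:
  j=3: false
  j=4: false
  j=5: false
  j=6: false
  j=7: false
No position in the window satisfies it → formula fails.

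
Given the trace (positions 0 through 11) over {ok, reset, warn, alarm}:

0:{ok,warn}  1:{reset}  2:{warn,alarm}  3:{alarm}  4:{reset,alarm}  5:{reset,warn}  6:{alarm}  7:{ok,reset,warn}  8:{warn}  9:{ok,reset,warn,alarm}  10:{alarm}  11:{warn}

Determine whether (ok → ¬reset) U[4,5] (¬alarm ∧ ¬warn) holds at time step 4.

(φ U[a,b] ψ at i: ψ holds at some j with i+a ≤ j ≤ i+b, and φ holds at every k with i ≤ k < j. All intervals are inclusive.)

Need some j in [8,9] with (¬alarm ∧ ¬warn), and (ok → ¬reset) at every k in [4,j-1].
  j=8: (¬alarm ∧ ¬warn) false.
  j=9: (¬alarm ∧ ¬warn) false.
No j in the window works → until fails.

False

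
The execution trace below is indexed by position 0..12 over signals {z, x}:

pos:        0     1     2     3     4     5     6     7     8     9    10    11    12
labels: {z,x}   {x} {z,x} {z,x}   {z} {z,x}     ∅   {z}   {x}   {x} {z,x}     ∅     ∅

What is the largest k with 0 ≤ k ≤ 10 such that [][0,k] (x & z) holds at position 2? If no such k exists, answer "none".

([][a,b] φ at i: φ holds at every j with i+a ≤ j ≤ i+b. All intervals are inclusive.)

(x & z) must hold from j=2 onward; find where it first fails.
  j=2: holds
  j=3: holds
  j=4: fails
Holds on [2,3], so largest k = 1.

1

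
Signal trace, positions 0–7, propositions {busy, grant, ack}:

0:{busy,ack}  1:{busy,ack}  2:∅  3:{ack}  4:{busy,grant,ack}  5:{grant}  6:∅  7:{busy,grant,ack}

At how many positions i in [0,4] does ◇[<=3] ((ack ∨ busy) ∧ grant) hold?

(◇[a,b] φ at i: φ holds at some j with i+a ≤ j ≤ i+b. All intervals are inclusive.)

Evaluate at each i in [0,4]:
  i=0: ✗ (none in [0,3])
  i=1: ✓ (witness j=4)
  i=2: ✓ (witness j=4)
  i=3: ✓ (witness j=4)
  i=4: ✓ (witness j=4)
Positions where it holds: {1, 2, 3, 4} → 4.

4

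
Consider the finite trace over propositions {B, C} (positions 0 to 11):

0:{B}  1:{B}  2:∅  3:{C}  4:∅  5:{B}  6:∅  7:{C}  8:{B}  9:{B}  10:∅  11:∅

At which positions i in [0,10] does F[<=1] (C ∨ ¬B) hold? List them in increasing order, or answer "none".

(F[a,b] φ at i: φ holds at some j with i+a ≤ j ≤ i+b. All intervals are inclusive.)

1, 2, 3, 4, 5, 6, 7, 9, 10

Evaluate at each i in [0,10]:
  i=0: ✗ (none in [0,1])
  i=1: ✓ (witness j=2)
  i=2: ✓ (witness j=2)
  i=3: ✓ (witness j=3)
  i=4: ✓ (witness j=4)
  i=5: ✓ (witness j=6)
  i=6: ✓ (witness j=6)
  i=7: ✓ (witness j=7)
  i=8: ✗ (none in [8,9])
  i=9: ✓ (witness j=10)
  i=10: ✓ (witness j=10)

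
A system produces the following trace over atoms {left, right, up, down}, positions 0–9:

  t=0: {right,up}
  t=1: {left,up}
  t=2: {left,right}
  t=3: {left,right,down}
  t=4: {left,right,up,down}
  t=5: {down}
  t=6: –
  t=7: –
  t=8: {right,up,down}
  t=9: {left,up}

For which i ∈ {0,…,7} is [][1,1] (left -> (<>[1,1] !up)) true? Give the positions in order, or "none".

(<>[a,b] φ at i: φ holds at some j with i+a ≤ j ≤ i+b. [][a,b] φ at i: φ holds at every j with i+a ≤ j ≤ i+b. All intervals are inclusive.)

Evaluate at each i in [0,7]:
  i=0: ✓ (all of [1,1])
  i=1: ✓ (all of [2,2])
  i=2: ✗ (fails at j=3)
  i=3: ✓ (all of [4,4])
  i=4: ✓ (all of [5,5])
  i=5: ✓ (all of [6,6])
  i=6: ✓ (all of [7,7])
  i=7: ✓ (all of [8,8])

0, 1, 3, 4, 5, 6, 7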